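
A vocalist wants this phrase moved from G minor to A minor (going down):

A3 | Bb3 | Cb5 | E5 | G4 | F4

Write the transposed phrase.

B2 C3 Db4 F#4 A3 G3

G minor to A minor down is a minor seventh, so every note moves down by that interval.
A3 → B2
Bb3 → C3
Cb5 → Db4
E5 → F#4
G4 → A3
F4 → G3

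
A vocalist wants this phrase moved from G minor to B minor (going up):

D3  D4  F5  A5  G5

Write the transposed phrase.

F#3 F#4 A5 C#6 B5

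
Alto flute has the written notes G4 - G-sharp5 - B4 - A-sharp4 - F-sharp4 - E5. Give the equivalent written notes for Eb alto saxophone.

B4 B#5 D#5 C##5 A#4 G#5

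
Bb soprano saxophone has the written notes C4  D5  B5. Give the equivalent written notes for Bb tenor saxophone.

C5 D6 B6

First find concert pitch: the Bb soprano saxophone sounds a major second below written, so C4 D5 B5 sounds Bb3 C5 A5.
Then write for Bb tenor saxophone: it sounds a major ninth below written, so the part must be a major ninth above concert.
Bb3 → C5
C5 → D6
A5 → B6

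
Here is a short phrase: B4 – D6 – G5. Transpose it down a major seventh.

C4 Eb5 Ab4

B4 -> C4
D6 -> Eb5
G5 -> Ab4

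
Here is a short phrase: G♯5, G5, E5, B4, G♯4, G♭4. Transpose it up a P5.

D#6 D6 B5 F#5 D#5 Db5

G#5: a fifth up reaches D, and 7 semitones makes it D#6.
G5 up a perfect fifth is D6.
E5: a fifth up reaches B, and 7 semitones makes it B5.
A perfect fifth up from B4 gives F#5.
G#4 up a perfect fifth is D#5.
Gb4: a fifth up reaches D, and 7 semitones makes it Db5.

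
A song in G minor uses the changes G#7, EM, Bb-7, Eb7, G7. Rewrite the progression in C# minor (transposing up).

G minor up to C# minor is an augmented fourth; each chord root moves by that interval while the quality stays the same.
G#7: root G# up an augmented fourth → C##, giving C##7.
EM: root E up an augmented fourth → A#, giving A#M.
Bb-7: root Bb up an augmented fourth → E, giving E-7.
Eb7: root Eb up an augmented fourth → A, giving A7.
G7: root G up an augmented fourth → C#, giving C#7.

C##7 A#M E-7 A7 C#7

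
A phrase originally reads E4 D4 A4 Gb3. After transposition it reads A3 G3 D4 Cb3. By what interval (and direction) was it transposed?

down a perfect fifth

From E4 to A3 is 5 letter names — a fifth of some quality.
A3 to E4 is 7 semitones, which makes it a perfect fifth; the second version is lower, so the direction is down.
Checking another pair — Gb3 → Cb3 — gives the same interval.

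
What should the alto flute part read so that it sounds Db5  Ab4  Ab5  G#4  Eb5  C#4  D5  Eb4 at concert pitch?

Written C4 sounds as G3 on the alto flute, so concert pitches are written a perfect fourth up.
Db5 → Gb5
Ab4 → Db5
Ab5 → Db6
G#4 → C#5
Eb5 → Ab5
C#4 → F#4
D5 → G5
Eb4 → Ab4

Gb5 Db5 Db6 C#5 Ab5 F#4 G5 Ab4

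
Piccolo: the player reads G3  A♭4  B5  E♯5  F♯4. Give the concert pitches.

G4 Ab5 B6 E#6 F#5

Written C4 on the piccolo sounds as C5, a perfect octave higher; apply that shift to every note.
G3 -> G4
Ab4 -> Ab5
B5 -> B6
E#5 -> E#6
F#4 -> F#5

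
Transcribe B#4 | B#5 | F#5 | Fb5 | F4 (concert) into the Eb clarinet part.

G##4 G##5 D#5 Db5 D4

The Eb clarinet sounds a minor third above written, so the written part must be a minor third below concert — transpose each note down.
B#4 to G##4
B#5 to G##5
F#5 to D#5
Fb5 to Db5
F4 to D4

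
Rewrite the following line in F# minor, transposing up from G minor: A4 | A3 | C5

From G up to F# is a major seventh; apply that to each pitch.
A4 -> G#5
A3 -> G#4
C5 -> B5

G#5 G#4 B5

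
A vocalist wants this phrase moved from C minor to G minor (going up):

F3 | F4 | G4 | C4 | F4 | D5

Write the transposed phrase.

From C up to G is a perfect fifth; apply that to each pitch.
F3 -> C4
F4 -> C5
G4 -> D5
C4 -> G4
F4 -> C5
D5 -> A5

C4 C5 D5 G4 C5 A5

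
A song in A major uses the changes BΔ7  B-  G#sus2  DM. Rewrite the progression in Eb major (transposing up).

A major up to Eb major is a diminished fifth; each chord root moves by that interval while the quality stays the same.
BΔ7: root B up a diminished fifth → F, giving FΔ7.
B-: root B up a diminished fifth → F, giving F-.
G#sus2: root G# up a diminished fifth → D, giving Dsus2.
DM: root D up a diminished fifth → Ab, giving AbM.

FΔ7 F- Dsus2 AbM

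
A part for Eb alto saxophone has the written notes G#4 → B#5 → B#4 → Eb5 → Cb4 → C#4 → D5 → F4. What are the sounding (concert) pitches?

The Eb alto saxophone sounds a major sixth below written, so transpose each written note down a major sixth.
G#4 to B3
B#5 to D#5
B#4 to D#4
Eb5 to Gb4
Cb4 to Ebb3
C#4 to E3
D5 to F4
F4 to Ab3

B3 D#5 D#4 Gb4 Ebb3 E3 F4 Ab3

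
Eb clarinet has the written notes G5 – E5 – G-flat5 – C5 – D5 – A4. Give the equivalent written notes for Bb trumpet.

C6 A5 Cb6 F5 G5 D5

First find concert pitch: the Eb clarinet sounds a minor third above written, so G5 E5 G-flat5 C5 D5 A4 sounds Bb5 G5 Bbb5 Eb5 F5 C5.
Then write for Bb trumpet: it sounds a major second below written, so the part must be a major second above concert.
Bb5 → C6
G5 → A5
Bbb5 → Cb6
Eb5 → F5
F5 → G5
C5 → D5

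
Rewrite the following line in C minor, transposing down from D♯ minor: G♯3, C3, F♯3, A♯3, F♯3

F3 Bbb2 Eb3 G3 Eb3

From D♯ down to C is an augmented second; apply that to each pitch.
G#3 → F3
C3 → Bbb2
F#3 → Eb3
A#3 → G3
F#3 → Eb3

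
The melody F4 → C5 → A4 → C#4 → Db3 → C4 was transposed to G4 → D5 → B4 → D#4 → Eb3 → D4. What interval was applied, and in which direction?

From F4 to G4 is 2 letter names — a second of some quality.
F4 to G4 is 2 semitones, which makes it a major second; the second version is higher, so the direction is up.
Checking another pair — C4 → D4 — gives the same interval.

up a major second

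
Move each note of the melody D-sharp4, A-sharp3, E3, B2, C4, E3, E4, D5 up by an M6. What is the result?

B#4 F##4 C#4 G#3 A4 C#4 C#5 B5

D#4 up a major sixth is B#4.
A#3: a sixth up reaches F, and 9 semitones makes it F##4.
E3 up a major sixth is C#4.
B2 up a major sixth is G#3.
C4: a sixth up reaches A, and 9 semitones makes it A4.
E3: a sixth up reaches C, and 9 semitones makes it C#4.
A major sixth up from E4 gives C#5.
A major sixth up from D5 gives B5.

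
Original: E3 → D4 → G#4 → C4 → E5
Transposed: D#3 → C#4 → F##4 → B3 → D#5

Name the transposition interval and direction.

From E3 to D#3 is 2 letter names — a second of some quality.
D#3 to E3 is 1 semitone, which makes it a minor second; the second version is lower, so the direction is down.
Checking another pair — E5 → D#5 — gives the same interval.

down a minor second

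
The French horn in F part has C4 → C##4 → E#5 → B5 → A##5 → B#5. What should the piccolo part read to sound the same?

F2 F##2 A#3 E4 D##4 E#4

First find concert pitch: the French horn in F sounds a perfect fifth below written, so C4 C##4 E#5 B5 A##5 B#5 sounds F3 F##3 A#4 E5 D##5 E#5.
Then write for piccolo: it sounds a perfect octave above written, so the part must be a perfect octave below concert.
F3 → F2
F##3 → F##2
A#4 → A#3
E5 → E4
D##5 → D##4
E#5 → E#4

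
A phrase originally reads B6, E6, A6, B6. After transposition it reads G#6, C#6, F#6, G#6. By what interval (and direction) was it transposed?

From B6 to G#6 is 3 letter names — a third of some quality.
G#6 to B6 is 3 semitones, which makes it a minor third; the second version is lower, so the direction is down.
Checking another pair — B6 → G#6 — gives the same interval.

down a minor third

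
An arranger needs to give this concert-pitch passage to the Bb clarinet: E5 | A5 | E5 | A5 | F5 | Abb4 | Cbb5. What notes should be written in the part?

F#5 B5 F#5 B5 G5 Bbb4 Dbb5

The Bb clarinet sounds a major second below written, so the written part must be a major second above concert — transpose each note up.
E5 gives F#5
A5 gives B5
E5 gives F#5
A5 gives B5
F5 gives G5
Abb4 gives Bbb4
Cbb5 gives Dbb5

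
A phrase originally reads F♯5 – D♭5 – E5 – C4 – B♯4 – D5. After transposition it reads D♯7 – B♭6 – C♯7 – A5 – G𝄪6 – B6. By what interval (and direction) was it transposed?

up a major thirteenth

Take the first pair: F#5 → D#7. F to D spans 13 letter names, so the interval is some kind of thirteenth.
F#5 to D#7 is 21 semitones, which makes it a major thirteenth; the second version is higher, so the direction is up.
Checking another pair — D5 → B6 — gives the same interval.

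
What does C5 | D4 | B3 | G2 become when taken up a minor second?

C5: a second up reaches D, and 1 semitone makes it Db5.
A minor second up from D4 gives Eb4.
B3: a second up reaches C, and 1 semitone makes it C4.
A minor second up from G2 gives Ab2.

Db5 Eb4 C4 Ab2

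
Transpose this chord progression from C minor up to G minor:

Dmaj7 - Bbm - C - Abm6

C minor up to G minor is a perfect fifth; each chord root moves by that interval while the quality stays the same.
Dmaj7: root D up a perfect fifth → A, giving Amaj7.
Bbm: root Bb up a perfect fifth → F, giving Fm.
C: root C up a perfect fifth → G, giving G.
Abm6: root Ab up a perfect fifth → Eb, giving Ebm6.

Amaj7 Fm G Ebm6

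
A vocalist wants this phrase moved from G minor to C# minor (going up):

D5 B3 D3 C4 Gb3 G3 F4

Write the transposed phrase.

G#5 E#4 G#3 F#4 C4 C#4 B4

G minor to C# minor up is an augmented fourth, so every note moves up by that interval.
D5 gives G#5
B3 gives E#4
D3 gives G#3
C4 gives F#4
Gb3 gives C4
G3 gives C#4
F4 gives B4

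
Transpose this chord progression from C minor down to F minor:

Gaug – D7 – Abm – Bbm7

Caug G7 Dbm Ebm7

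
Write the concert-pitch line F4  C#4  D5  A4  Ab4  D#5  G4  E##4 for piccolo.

F3 C#3 D4 A3 Ab3 D#4 G3 E##3

The piccolo sounds a perfect octave above written, so the written part must be a perfect octave below concert — transpose each note down.
F4 → F3
C#4 → C#3
D5 → D4
A4 → A3
Ab4 → Ab3
D#5 → D#4
G4 → G3
E##4 → E##3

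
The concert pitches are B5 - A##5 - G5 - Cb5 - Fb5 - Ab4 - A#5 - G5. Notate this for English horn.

F#6 E##6 D6 Gb5 Cb6 Eb5 E#6 D6

Written C4 sounds as F3 on the English horn, so concert pitches are written a perfect fifth up.
B5 -> F#6
A##5 -> E##6
G5 -> D6
Cb5 -> Gb5
Fb5 -> Cb6
Ab4 -> Eb5
A#5 -> E#6
G5 -> D6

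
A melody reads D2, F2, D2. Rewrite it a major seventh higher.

C#3 E3 C#3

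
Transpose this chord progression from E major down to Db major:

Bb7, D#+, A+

Abb7 C+ Gb+

E major down to Db major is an augmented second; each chord root moves by that interval while the quality stays the same.
Bb7: root Bb down an augmented second → Abb, giving Abb7.
D#+: root D# down an augmented second → C, giving C+.
A+: root A down an augmented second → Gb, giving Gb+.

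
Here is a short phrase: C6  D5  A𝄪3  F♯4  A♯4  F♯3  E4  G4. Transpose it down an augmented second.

C6 to Bbb5
D5 to Cb5
A##3 to G#3
F#4 to Eb4
A#4 to G4
F#3 to Eb3
E4 to Db4
G4 to Fb4

Bbb5 Cb5 G#3 Eb4 G4 Eb3 Db4 Fb4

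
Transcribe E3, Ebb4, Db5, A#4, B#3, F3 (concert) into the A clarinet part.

Written C4 sounds as A3 on the A clarinet, so concert pitches are written a minor third up.
E3 → G3
Ebb4 → Gbb4
Db5 → Fb5
A#4 → C#5
B#3 → D#4
F3 → Ab3

G3 Gbb4 Fb5 C#5 D#4 Ab3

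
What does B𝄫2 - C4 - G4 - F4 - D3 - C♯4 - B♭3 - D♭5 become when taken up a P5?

Fb3 G4 D5 C5 A3 G#4 F4 Ab5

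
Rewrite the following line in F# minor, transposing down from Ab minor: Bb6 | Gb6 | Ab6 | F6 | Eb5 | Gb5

From Ab down to F# is a diminished third; apply that to each pitch.
Bb6 to G#6
Gb6 to E6
Ab6 to F#6
F6 to D#6
Eb5 to C#5
Gb5 to E5

G#6 E6 F#6 D#6 C#5 E5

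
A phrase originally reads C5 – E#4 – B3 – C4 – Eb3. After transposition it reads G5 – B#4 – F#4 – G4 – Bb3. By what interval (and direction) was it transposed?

From C5 to G5 is 5 letter names — a fifth of some quality.
C5 to G5 is 7 semitones, which makes it a perfect fifth; the second version is higher, so the direction is up.
Checking another pair — Eb3 → Bb3 — gives the same interval.

up a perfect fifth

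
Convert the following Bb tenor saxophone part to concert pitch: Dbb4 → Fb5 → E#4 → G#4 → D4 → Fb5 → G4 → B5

The Bb tenor saxophone sounds a major ninth below written, so transpose each written note down a major ninth.
Dbb4 gives Cbb3
Fb5 gives Ebb4
E#4 gives D#3
G#4 gives F#3
D4 gives C3
Fb5 gives Ebb4
G4 gives F3
B5 gives A4

Cbb3 Ebb4 D#3 F#3 C3 Ebb4 F3 A4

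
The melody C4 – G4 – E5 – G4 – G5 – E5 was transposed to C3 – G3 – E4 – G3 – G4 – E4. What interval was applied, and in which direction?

Take the first pair: C4 → C3. C to C spans 8 letter names, so the interval is some kind of octave.
C3 to C4 is 12 semitones, which makes it a perfect octave; the second version is lower, so the direction is down.
Checking another pair — E5 → E4 — gives the same interval.

down a perfect octave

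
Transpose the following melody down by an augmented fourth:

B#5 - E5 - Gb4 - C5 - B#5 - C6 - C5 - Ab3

F#5 Bb4 Dbb4 Gb4 F#5 Gb5 Gb4 Ebb3

An augmented fourth down from B#5 gives F#5.
E5 down an augmented fourth is Bb4.
Gb4 down an augmented fourth is Dbb4.
C5 down an augmented fourth is Gb4.
B#5 down an augmented fourth is F#5.
An augmented fourth down from C6 gives Gb5.
An augmented fourth down from C5 gives Gb4.
An augmented fourth down from Ab3 gives Ebb3.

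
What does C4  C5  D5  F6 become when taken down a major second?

Bb3 Bb4 C5 Eb6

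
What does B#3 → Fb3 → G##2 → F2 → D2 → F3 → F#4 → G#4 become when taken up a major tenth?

D##5 Ab4 B##3 A3 F#3 A4 A#5 B#5

B#3 gives D##5
Fb3 gives Ab4
G##2 gives B##3
F2 gives A3
D2 gives F#3
F3 gives A4
F#4 gives A#5
G#4 gives B#5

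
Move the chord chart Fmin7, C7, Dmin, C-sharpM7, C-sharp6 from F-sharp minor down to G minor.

F-sharp minor down to G minor is a major seventh; each chord root moves by that interval while the quality stays the same.
Fmin7: root F down a major seventh → Gb, giving Gbmin7.
C7: root C down a major seventh → Db, giving Db7.
Dmin: root D down a major seventh → Eb, giving Ebmin.
C-sharpM7: root C-sharp down a major seventh → D, giving DM7.
C-sharp6: root C-sharp down a major seventh → D, giving D6.

Gbmin7 Db7 Ebmin DM7 D6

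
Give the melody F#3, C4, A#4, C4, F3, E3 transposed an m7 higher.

F#3 gives E4
C4 gives Bb4
A#4 gives G#5
C4 gives Bb4
F3 gives Eb4
E3 gives D4

E4 Bb4 G#5 Bb4 Eb4 D4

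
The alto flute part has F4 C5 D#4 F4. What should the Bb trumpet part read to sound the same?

D4 A4 B#3 D4

First find concert pitch: the alto flute sounds a perfect fourth below written, so F4 C5 D#4 F4 sounds C4 G4 A#3 C4.
Then write for Bb trumpet: it sounds a major second below written, so the part must be a major second above concert.
C4 → D4
G4 → A4
A#3 → B#3
C4 → D4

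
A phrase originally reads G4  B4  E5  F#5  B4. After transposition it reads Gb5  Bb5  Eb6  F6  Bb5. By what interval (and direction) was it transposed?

up a diminished octave

Take the first pair: G4 → Gb5. G to G spans 8 letter names, so the interval is some kind of octave.
G4 to Gb5 is 11 semitones, which makes it a diminished octave; the second version is higher, so the direction is up.
Checking another pair — B4 → Bb5 — gives the same interval.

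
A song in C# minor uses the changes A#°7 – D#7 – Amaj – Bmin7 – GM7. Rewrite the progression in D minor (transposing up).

B°7 E7 Bbmaj Cmin7 AbM7

C# minor up to D minor is a minor second; each chord root moves by that interval while the quality stays the same.
A#°7: root A# up a minor second → B, giving B°7.
D#7: root D# up a minor second → E, giving E7.
Amaj: root A up a minor second → Bb, giving Bbmaj.
Bmin7: root B up a minor second → C, giving Cmin7.
GM7: root G up a minor second → Ab, giving AbM7.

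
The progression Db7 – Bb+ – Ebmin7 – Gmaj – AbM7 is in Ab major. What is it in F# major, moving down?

B7 G#+ C#min7 E#maj F#M7

Ab major down to F# major is a diminished third; each chord root moves by that interval while the quality stays the same.
Db7: root Db down a diminished third → B, giving B7.
Bb+: root Bb down a diminished third → G#, giving G#+.
Ebmin7: root Eb down a diminished third → C#, giving C#min7.
Gmaj: root G down a diminished third → E#, giving E#maj.
AbM7: root Ab down a diminished third → F#, giving F#M7.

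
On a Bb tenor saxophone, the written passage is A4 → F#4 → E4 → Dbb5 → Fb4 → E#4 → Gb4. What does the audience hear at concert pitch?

Written C4 on the Bb tenor saxophone sounds as Bb2, a major ninth lower; apply that shift to every note.
A4 becomes G3
F#4 becomes E3
E4 becomes D3
Dbb5 becomes Cbb4
Fb4 becomes Ebb3
E#4 becomes D#3
Gb4 becomes Fb3

G3 E3 D3 Cbb4 Ebb3 D#3 Fb3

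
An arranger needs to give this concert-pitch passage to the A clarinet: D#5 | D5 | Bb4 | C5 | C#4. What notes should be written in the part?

F#5 F5 Db5 Eb5 E4

The A clarinet sounds a minor third below written, so the written part must be a minor third above concert — transpose each note up.
D#5 → F#5
D5 → F5
Bb4 → Db5
C5 → Eb5
C#4 → E4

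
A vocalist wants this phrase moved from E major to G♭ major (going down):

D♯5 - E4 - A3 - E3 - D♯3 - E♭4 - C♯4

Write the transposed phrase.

From E down to G♭ is an augmented sixth; apply that to each pitch.
D#5 to F4
E4 to Gb3
A3 to Cb3
E3 to Gb2
D#3 to F2
Eb4 to Gbb3
C#4 to Eb3

F4 Gb3 Cb3 Gb2 F2 Gbb3 Eb3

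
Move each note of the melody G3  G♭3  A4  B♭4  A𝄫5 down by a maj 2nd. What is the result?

F3 Fb3 G4 Ab4 Gbb5

A major second down from G3 gives F3.
A major second down from Gb3 gives Fb3.
A4: a second down reaches G, and 2 semitones makes it G4.
Bb4 down a major second is Ab4.
A major second down from Abb5 gives Gbb5.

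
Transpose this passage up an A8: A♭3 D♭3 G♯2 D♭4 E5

A4 D4 G##3 D5 E#6

Ab3 gives A4
Db3 gives D4
G#2 gives G##3
Db4 gives D5
E5 gives E#6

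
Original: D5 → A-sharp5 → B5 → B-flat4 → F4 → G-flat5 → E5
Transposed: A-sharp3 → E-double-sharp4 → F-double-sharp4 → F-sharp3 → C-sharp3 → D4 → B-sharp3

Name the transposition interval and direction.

down a diminished eleventh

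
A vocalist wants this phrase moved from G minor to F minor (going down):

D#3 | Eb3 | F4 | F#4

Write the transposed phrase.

C#3 Db3 Eb4 E4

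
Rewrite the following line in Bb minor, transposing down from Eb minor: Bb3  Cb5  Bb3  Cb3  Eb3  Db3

F3 Gb4 F3 Gb2 Bb2 Ab2

Eb minor to Bb minor down is a perfect fourth, so every note moves down by that interval.
Bb3 gives F3
Cb5 gives Gb4
Bb3 gives F3
Cb3 gives Gb2
Eb3 gives Bb2
Db3 gives Ab2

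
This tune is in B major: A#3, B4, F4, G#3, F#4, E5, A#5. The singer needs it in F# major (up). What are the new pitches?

E#4 F#5 C5 D#4 C#5 B5 E#6

From B up to F# is a perfect fifth; apply that to each pitch.
A#3 → E#4
B4 → F#5
F4 → C5
G#3 → D#4
F#4 → C#5
E5 → B5
A#5 → E#6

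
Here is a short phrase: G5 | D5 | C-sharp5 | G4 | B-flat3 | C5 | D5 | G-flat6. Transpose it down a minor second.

G5: a second down reaches F, and 1 semitone makes it F#5.
A minor second down from D5 gives C#5.
A minor second down from C#5 gives B#4.
G4: a second down reaches F, and 1 semitone makes it F#4.
Bb3 down a minor second is A3.
C5 down a minor second is B4.
A minor second down from D5 gives C#5.
A minor second down from Gb6 gives F6.

F#5 C#5 B#4 F#4 A3 B4 C#5 F6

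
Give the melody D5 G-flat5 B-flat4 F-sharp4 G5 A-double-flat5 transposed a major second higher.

E5 Ab5 C5 G#4 A5 Bbb5

D5 up a major second is E5.
Gb5: a second up reaches A, and 2 semitones makes it Ab5.
Bb4: a second up reaches C, and 2 semitones makes it C5.
F#4: a second up reaches G, and 2 semitones makes it G#4.
A major second up from G5 gives A5.
Abb5 up a major second is Bbb5.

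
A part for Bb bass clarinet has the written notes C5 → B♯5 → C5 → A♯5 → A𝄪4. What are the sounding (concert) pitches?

The Bb bass clarinet sounds a major ninth below written, so transpose each written note down a major ninth.
C5 to Bb3
B#5 to A#4
C5 to Bb3
A#5 to G#4
A##4 to G##3

Bb3 A#4 Bb3 G#4 G##3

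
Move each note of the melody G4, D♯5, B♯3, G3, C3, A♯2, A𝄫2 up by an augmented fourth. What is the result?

G4: a fourth up reaches C, and 6 semitones makes it C#5.
D#5 up an augmented fourth is G##5.
B#3: a fourth up reaches E, and 6 semitones makes it E##4.
G3: a fourth up reaches C, and 6 semitones makes it C#4.
C3: a fourth up reaches F, and 6 semitones makes it F#3.
A#2 up an augmented fourth is D##3.
An augmented fourth up from Abb2 gives Db3.

C#5 G##5 E##4 C#4 F#3 D##3 Db3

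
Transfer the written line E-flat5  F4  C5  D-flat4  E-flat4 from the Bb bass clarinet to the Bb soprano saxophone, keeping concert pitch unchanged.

Eb4 F3 C4 Db3 Eb3

First find concert pitch: the Bb bass clarinet sounds a major ninth below written, so E-flat5 F4 C5 D-flat4 E-flat4 sounds Db4 Eb3 Bb3 Cb3 Db3.
Then write for Bb soprano saxophone: it sounds a major second below written, so the part must be a major second above concert.
Db4 → Eb4
Eb3 → F3
Bb3 → C4
Cb3 → Db3
Db3 → Eb3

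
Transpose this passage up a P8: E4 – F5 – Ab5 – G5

E5 F6 Ab6 G6

E4 gives E5
F5 gives F6
Ab5 gives Ab6
G5 gives G6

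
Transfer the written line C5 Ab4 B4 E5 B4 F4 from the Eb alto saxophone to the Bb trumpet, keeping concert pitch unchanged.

F4 Db4 E4 A4 E4 Bb3

First find concert pitch: the Eb alto saxophone sounds a major sixth below written, so C5 Ab4 B4 E5 B4 F4 sounds Eb4 Cb4 D4 G4 D4 Ab3.
Then write for Bb trumpet: it sounds a major second below written, so the part must be a major second above concert.
Eb4 → F4
Cb4 → Db4
D4 → E4
G4 → A4
D4 → E4
Ab3 → Bb3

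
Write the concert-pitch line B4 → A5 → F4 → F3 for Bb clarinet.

The Bb clarinet sounds a major second below written, so the written part must be a major second above concert — transpose each note up.
B4 to C#5
A5 to B5
F4 to G4
F3 to G3

C#5 B5 G4 G3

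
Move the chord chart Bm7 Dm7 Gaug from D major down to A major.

D major down to A major is a perfect fourth; each chord root moves by that interval while the quality stays the same.
Bm7: root B down a perfect fourth → F#, giving F#m7.
Dm7: root D down a perfect fourth → A, giving Am7.
Gaug: root G down a perfect fourth → D, giving Daug.

F#m7 Am7 Daug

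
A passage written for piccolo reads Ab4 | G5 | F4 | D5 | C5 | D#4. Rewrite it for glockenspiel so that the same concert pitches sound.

First find concert pitch: the piccolo sounds a perfect octave above written, so Ab4 G5 F4 D5 C5 D#4 sounds Ab5 G6 F5 D6 C6 D#5.
Then write for glockenspiel: it sounds a perfect fifteenth above written, so the part must be a perfect fifteenth below concert.
Ab5 → Ab3
G6 → G4
F5 → F3
D6 → D4
C6 → C4
D#5 → D#3

Ab3 G4 F3 D4 C4 D#3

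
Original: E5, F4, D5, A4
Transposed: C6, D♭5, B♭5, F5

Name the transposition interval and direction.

From E5 to C6 is 6 letter names — a sixth of some quality.
E5 to C6 is 8 semitones, which makes it a minor sixth; the second version is higher, so the direction is up.
Checking another pair — A4 → F5 — gives the same interval.

up a minor sixth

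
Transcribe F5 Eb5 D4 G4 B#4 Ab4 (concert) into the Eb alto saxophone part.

D6 C6 B4 E5 G##5 F5

The Eb alto saxophone sounds a major sixth below written, so the written part must be a major sixth above concert — transpose each note up.
F5 gives D6
Eb5 gives C6
D4 gives B4
G4 gives E5
B#4 gives G##5
Ab4 gives F5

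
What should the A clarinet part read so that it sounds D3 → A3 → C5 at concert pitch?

F3 C4 Eb5

The A clarinet sounds a minor third below written, so the written part must be a minor third above concert — transpose each note up.
D3 -> F3
A3 -> C4
C5 -> Eb5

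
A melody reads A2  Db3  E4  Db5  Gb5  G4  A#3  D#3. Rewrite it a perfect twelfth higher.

A2 → E4
Db3 → Ab4
E4 → B5
Db5 → Ab6
Gb5 → Db7
G4 → D6
A#3 → E#5
D#3 → A#4

E4 Ab4 B5 Ab6 Db7 D6 E#5 A#4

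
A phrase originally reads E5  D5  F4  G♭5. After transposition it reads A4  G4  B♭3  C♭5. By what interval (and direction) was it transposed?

down a perfect fifth

Take the first pair: E5 → A4. E to A spans 5 letter names, so the interval is some kind of fifth.
A4 to E5 is 7 semitones, which makes it a perfect fifth; the second version is lower, so the direction is down.
Checking another pair — Gb5 → Cb5 — gives the same interval.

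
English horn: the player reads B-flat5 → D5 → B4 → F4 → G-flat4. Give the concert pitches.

Written C4 on the English horn sounds as F3, a perfect fifth lower; apply that shift to every note.
Bb5 becomes Eb5
D5 becomes G4
B4 becomes E4
F4 becomes Bb3
Gb4 becomes Cb4

Eb5 G4 E4 Bb3 Cb4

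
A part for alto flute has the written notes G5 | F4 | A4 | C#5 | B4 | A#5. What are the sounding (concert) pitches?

D5 C4 E4 G#4 F#4 E#5

The alto flute sounds a perfect fourth below written, so transpose each written note down a perfect fourth.
G5 -> D5
F4 -> C4
A4 -> E4
C#5 -> G#4
B4 -> F#4
A#5 -> E#5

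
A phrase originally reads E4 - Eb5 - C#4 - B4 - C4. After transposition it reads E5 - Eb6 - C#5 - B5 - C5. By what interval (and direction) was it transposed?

Take the first pair: E4 → E5. E to E spans 8 letter names, so the interval is some kind of octave.
E4 to E5 is 12 semitones, which makes it a perfect octave; the second version is higher, so the direction is up.
Checking another pair — C4 → C5 — gives the same interval.

up a perfect octave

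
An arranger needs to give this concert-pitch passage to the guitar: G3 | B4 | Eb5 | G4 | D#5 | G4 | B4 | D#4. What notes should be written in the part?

G4 B5 Eb6 G5 D#6 G5 B5 D#5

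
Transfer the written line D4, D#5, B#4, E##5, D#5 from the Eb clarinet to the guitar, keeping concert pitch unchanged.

First find concert pitch: the Eb clarinet sounds a minor third above written, so D4 D#5 B#4 E##5 D#5 sounds F4 F#5 D#5 G##5 F#5.
Then write for guitar: it sounds a perfect octave below written, so the part must be a perfect octave above concert.
F4 → F5
F#5 → F#6
D#5 → D#6
G##5 → G##6
F#5 → F#6

F5 F#6 D#6 G##6 F#6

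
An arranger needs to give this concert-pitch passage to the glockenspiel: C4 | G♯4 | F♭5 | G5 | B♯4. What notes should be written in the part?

The glockenspiel sounds a perfect fifteenth above written, so the written part must be a perfect fifteenth below concert — transpose each note down.
C4 -> C2
G#4 -> G#2
Fb5 -> Fb3
G5 -> G3
B#4 -> B#2

C2 G#2 Fb3 G3 B#2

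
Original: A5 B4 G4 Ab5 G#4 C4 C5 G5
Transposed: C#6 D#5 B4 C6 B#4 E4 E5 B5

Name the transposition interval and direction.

up a major third

Take the first pair: A5 → C#6. A to C spans 3 letter names, so the interval is some kind of third.
A5 to C#6 is 4 semitones, which makes it a major third; the second version is higher, so the direction is up.
Checking another pair — G5 → B5 — gives the same interval.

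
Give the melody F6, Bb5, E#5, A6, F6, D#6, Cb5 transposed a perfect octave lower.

F5 Bb4 E#4 A5 F5 D#5 Cb4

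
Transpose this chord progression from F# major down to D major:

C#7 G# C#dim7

F# major down to D major is a major third; each chord root moves by that interval while the quality stays the same.
C#7: root C# down a major third → A, giving A7.
G#: root G# down a major third → E, giving E.
C#dim7: root C# down a major third → A, giving Adim7.

A7 E Adim7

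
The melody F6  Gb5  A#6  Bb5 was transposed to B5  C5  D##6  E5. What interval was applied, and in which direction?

From F6 to B5 is 5 letter names — a fifth of some quality.
B5 to F6 is 6 semitones, which makes it a diminished fifth; the second version is lower, so the direction is down.
Checking another pair — Bb5 → E5 — gives the same interval.

down a diminished fifth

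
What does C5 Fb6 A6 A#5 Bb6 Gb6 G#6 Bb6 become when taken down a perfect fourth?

G4 Cb6 E6 E#5 F6 Db6 D#6 F6

C5 gives G4
Fb6 gives Cb6
A6 gives E6
A#5 gives E#5
Bb6 gives F6
Gb6 gives Db6
G#6 gives D#6
Bb6 gives F6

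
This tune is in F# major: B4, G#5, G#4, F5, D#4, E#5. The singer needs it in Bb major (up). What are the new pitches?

Eb5 C6 C5 Bbb5 G4 A5

F# major to Bb major up is a diminished fourth, so every note moves up by that interval.
B4 becomes Eb5
G#5 becomes C6
G#4 becomes C5
F5 becomes Bbb5
D#4 becomes G4
E#5 becomes A5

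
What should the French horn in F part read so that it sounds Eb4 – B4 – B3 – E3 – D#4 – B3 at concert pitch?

Written C4 sounds as F3 on the French horn in F, so concert pitches are written a perfect fifth up.
Eb4 becomes Bb4
B4 becomes F#5
B3 becomes F#4
E3 becomes B3
D#4 becomes A#4
B3 becomes F#4

Bb4 F#5 F#4 B3 A#4 F#4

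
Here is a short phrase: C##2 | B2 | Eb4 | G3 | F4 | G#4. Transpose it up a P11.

A perfect eleventh up from C##2 gives F##3.
B2 up a perfect eleventh is E4.
Eb4: an eleventh up reaches A, and 17 semitones makes it Ab5.
A perfect eleventh up from G3 gives C5.
A perfect eleventh up from F4 gives Bb5.
G#4: an eleventh up reaches C, and 17 semitones makes it C#6.

F##3 E4 Ab5 C5 Bb5 C#6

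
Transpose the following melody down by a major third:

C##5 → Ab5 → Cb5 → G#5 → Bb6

A#4 Fb5 Abb4 E5 Gb6

C##5: a third down reaches A, and 4 semitones makes it A#4.
Ab5: a third down reaches F, and 4 semitones makes it Fb5.
Cb5: a third down reaches A, and 4 semitones makes it Abb4.
A major third down from G#5 gives E5.
Bb6 down a major third is Gb6.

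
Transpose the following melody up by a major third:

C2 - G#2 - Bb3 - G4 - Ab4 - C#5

C2 becomes E2
G#2 becomes B#2
Bb3 becomes D4
G4 becomes B4
Ab4 becomes C5
C#5 becomes E#5

E2 B#2 D4 B4 C5 E#5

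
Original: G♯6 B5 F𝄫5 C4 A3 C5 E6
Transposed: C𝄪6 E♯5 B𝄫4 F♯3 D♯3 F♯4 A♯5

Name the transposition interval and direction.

down a diminished fifth

Take the first pair: G#6 → C##6. G to C spans 5 letter names, so the interval is some kind of fifth.
C##6 to G#6 is 6 semitones, which makes it a diminished fifth; the second version is lower, so the direction is down.
Checking another pair — E6 → A#5 — gives the same interval.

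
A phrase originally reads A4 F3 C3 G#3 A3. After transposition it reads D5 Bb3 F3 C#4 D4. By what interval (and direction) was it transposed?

up a perfect fourth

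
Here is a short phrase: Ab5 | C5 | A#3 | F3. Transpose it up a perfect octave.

Ab6 C6 A#4 F4

Ab5: an octave up reaches A, and 12 semitones makes it Ab6.
C5: an octave up reaches C, and 12 semitones makes it C6.
A#3 up a perfect octave is A#4.
A perfect octave up from F3 gives F4.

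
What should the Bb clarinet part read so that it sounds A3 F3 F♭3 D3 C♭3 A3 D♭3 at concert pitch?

B3 G3 Gb3 E3 Db3 B3 Eb3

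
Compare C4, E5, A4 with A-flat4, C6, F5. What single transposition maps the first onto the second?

From C4 to Ab4 is 6 letter names — a sixth of some quality.
C4 to Ab4 is 8 semitones, which makes it a minor sixth; the second version is higher, so the direction is up.
Checking another pair — A4 → F5 — gives the same interval.

up a minor sixth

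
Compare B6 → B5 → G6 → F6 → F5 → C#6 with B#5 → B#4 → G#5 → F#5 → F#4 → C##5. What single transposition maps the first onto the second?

Take the first pair: B6 → B#5. B to B spans 8 letter names, so the interval is some kind of octave.
B#5 to B6 is 11 semitones, which makes it a diminished octave; the second version is lower, so the direction is down.
Checking another pair — C#6 → C##5 — gives the same interval.

down a diminished octave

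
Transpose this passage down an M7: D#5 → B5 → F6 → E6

D#5 becomes E4
B5 becomes C5
F6 becomes Gb5
E6 becomes F5

E4 C5 Gb5 F5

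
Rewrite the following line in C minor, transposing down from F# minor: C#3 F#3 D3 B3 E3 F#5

G2 C3 Ab2 F3 Bb2 C5

F# minor to C minor down is an augmented fourth, so every note moves down by that interval.
C#3 becomes G2
F#3 becomes C3
D3 becomes Ab2
B3 becomes F3
E3 becomes Bb2
F#5 becomes C5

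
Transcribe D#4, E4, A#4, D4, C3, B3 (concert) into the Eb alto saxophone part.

The Eb alto saxophone sounds a major sixth below written, so the written part must be a major sixth above concert — transpose each note up.
D#4 → B#4
E4 → C#5
A#4 → F##5
D4 → B4
C3 → A3
B3 → G#4

B#4 C#5 F##5 B4 A3 G#4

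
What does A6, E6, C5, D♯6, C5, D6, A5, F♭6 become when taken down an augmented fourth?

Eb6 Bb5 Gb4 A5 Gb4 Ab5 Eb5 Cbb6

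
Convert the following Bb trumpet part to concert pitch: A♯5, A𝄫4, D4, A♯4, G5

Written C4 on the Bb trumpet sounds as Bb3, a major second lower; apply that shift to every note.
A#5 to G#5
Abb4 to Gbb4
D4 to C4
A#4 to G#4
G5 to F5

G#5 Gbb4 C4 G#4 F5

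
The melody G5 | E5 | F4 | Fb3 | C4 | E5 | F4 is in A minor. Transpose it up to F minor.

From A up to F is a minor sixth; apply that to each pitch.
G5 to Eb6
E5 to C6
F4 to Db5
Fb3 to Dbb4
C4 to Ab4
E5 to C6
F4 to Db5

Eb6 C6 Db5 Dbb4 Ab4 C6 Db5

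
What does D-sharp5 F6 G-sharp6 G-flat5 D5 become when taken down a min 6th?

F##4 A5 B#5 Bb4 F#4

D#5: a sixth down reaches F, and 8 semitones makes it F##4.
F6 down a minor sixth is A5.
G#6 down a minor sixth is B#5.
Gb5: a sixth down reaches B, and 8 semitones makes it Bb4.
D5: a sixth down reaches F, and 8 semitones makes it F#4.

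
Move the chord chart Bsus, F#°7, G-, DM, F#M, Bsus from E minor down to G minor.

Dsus A°7 Bb- FM AM Dsus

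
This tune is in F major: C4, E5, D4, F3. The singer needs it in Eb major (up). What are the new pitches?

F major to Eb major up is a minor seventh, so every note moves up by that interval.
C4 gives Bb4
E5 gives D6
D4 gives C5
F3 gives Eb4

Bb4 D6 C5 Eb4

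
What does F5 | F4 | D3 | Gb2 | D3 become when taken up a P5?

C6 C5 A3 Db3 A3

F5 → C6
F4 → C5
D3 → A3
Gb2 → Db3
D3 → A3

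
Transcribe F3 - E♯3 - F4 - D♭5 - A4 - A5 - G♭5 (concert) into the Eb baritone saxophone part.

D5 C##5 D6 Bb6 F#6 F#7 Eb7

The Eb baritone saxophone sounds a major thirteenth below written, so the written part must be a major thirteenth above concert — transpose each note up.
F3 to D5
E#3 to C##5
F4 to D6
Db5 to Bb6
A4 to F#6
A5 to F#7
Gb5 to Eb7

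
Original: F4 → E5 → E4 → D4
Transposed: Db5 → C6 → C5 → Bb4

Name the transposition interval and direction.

From F4 to Db5 is 6 letter names — a sixth of some quality.
F4 to Db5 is 8 semitones, which makes it a minor sixth; the second version is higher, so the direction is up.
Checking another pair — D4 → Bb4 — gives the same interval.

up a minor sixth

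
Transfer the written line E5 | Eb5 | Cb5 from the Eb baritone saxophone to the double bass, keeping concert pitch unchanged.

G4 Gb4 Ebb4

First find concert pitch: the Eb baritone saxophone sounds a major thirteenth below written, so E5 Eb5 Cb5 sounds G3 Gb3 Ebb3.
Then write for double bass: it sounds a perfect octave below written, so the part must be a perfect octave above concert.
G3 → G4
Gb3 → Gb4
Ebb3 → Ebb4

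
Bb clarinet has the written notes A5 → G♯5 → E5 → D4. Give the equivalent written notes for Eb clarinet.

First find concert pitch: the Bb clarinet sounds a major second below written, so A5 G♯5 E5 D4 sounds G5 F#5 D5 C4.
Then write for Eb clarinet: it sounds a minor third above written, so the part must be a minor third below concert.
G5 → E5
F#5 → D#5
D5 → B4
C4 → A3

E5 D#5 B4 A3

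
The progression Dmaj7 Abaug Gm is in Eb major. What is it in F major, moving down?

Emaj7 Bbaug Am

Eb major down to F major is a minor seventh; each chord root moves by that interval while the quality stays the same.
Dmaj7: root D down a minor seventh → E, giving Emaj7.
Abaug: root Ab down a minor seventh → Bb, giving Bbaug.
Gm: root G down a minor seventh → A, giving Am.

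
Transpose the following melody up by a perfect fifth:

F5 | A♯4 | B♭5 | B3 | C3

F5: a fifth up reaches C, and 7 semitones makes it C6.
A perfect fifth up from A#4 gives E#5.
A perfect fifth up from Bb5 gives F6.
A perfect fifth up from B3 gives F#4.
A perfect fifth up from C3 gives G3.

C6 E#5 F6 F#4 G3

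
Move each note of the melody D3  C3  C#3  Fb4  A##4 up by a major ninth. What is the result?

D3 gives E4
C3 gives D4
C#3 gives D#4
Fb4 gives Gb5
A##4 gives B##5

E4 D4 D#4 Gb5 B##5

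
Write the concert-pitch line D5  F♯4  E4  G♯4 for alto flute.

Written C4 sounds as G3 on the alto flute, so concert pitches are written a perfect fourth up.
D5 to G5
F#4 to B4
E4 to A4
G#4 to C#5

G5 B4 A4 C#5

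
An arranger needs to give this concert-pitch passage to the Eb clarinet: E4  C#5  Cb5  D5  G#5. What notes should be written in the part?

C#4 A#4 Ab4 B4 E#5

The Eb clarinet sounds a minor third above written, so the written part must be a minor third below concert — transpose each note down.
E4 gives C#4
C#5 gives A#4
Cb5 gives Ab4
D5 gives B4
G#5 gives E#5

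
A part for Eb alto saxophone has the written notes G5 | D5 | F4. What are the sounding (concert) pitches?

Bb4 F4 Ab3

The Eb alto saxophone sounds a major sixth below written, so transpose each written note down a major sixth.
G5 → Bb4
D5 → F4
F4 → Ab3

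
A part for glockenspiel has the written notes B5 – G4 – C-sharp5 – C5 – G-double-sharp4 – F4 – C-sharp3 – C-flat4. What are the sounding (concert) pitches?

B7 G6 C#7 C7 G##6 F6 C#5 Cb6

Written C4 on the glockenspiel sounds as C6, a perfect fifteenth higher; apply that shift to every note.
B5 gives B7
G4 gives G6
C#5 gives C#7
C5 gives C7
G##4 gives G##6
F4 gives F6
C#3 gives C#5
Cb4 gives Cb6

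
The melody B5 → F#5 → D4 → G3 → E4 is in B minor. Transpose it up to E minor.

E6 B5 G4 C4 A4

From B up to E is a perfect fourth; apply that to each pitch.
B5 -> E6
F#5 -> B5
D4 -> G4
G3 -> C4
E4 -> A4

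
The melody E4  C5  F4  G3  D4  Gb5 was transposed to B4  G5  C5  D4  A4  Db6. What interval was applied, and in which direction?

up a perfect fifth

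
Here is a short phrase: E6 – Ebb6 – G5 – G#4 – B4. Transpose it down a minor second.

D#6 Db6 F#5 F##4 A#4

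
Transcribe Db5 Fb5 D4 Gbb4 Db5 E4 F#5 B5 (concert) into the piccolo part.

The piccolo sounds a perfect octave above written, so the written part must be a perfect octave below concert — transpose each note down.
Db5 -> Db4
Fb5 -> Fb4
D4 -> D3
Gbb4 -> Gbb3
Db5 -> Db4
E4 -> E3
F#5 -> F#4
B5 -> B4

Db4 Fb4 D3 Gbb3 Db4 E3 F#4 B4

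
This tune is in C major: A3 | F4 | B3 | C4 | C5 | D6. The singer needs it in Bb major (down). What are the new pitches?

G3 Eb4 A3 Bb3 Bb4 C6

C major to Bb major down is a major second, so every note moves down by that interval.
A3 → G3
F4 → Eb4
B3 → A3
C4 → Bb3
C5 → Bb4
D6 → C6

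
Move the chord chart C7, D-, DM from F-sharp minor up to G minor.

Db7 Eb- EbM

F-sharp minor up to G minor is a minor second; each chord root moves by that interval while the quality stays the same.
C7: root C up a minor second → Db, giving Db7.
D-: root D up a minor second → Eb, giving Eb-.
DM: root D up a minor second → Eb, giving EbM.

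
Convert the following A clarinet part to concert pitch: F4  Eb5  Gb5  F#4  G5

Written C4 on the A clarinet sounds as A3, a minor third lower; apply that shift to every note.
F4 -> D4
Eb5 -> C5
Gb5 -> Eb5
F#4 -> D#4
G5 -> E5

D4 C5 Eb5 D#4 E5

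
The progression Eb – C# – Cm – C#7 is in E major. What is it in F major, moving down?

Fb D Dbm D7

E major down to F major is a major seventh; each chord root moves by that interval while the quality stays the same.
Eb: root Eb down a major seventh → Fb, giving Fb.
C#: root C# down a major seventh → D, giving D.
Cm: root C down a major seventh → Db, giving Dbm.
C#7: root C# down a major seventh → D, giving D7.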